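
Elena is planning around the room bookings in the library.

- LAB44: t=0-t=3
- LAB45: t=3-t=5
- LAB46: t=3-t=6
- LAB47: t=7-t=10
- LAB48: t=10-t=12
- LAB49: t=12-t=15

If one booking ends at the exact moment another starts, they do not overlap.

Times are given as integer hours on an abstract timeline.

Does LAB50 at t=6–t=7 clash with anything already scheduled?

LAB44: ends t=3 at or before LAB50 starts t=6 → clear.
LAB45: ends t=5 at or before LAB50 starts t=6 → clear.
LAB46: ends t=6 at or before LAB50 starts t=6 → clear.
LAB47: starts t=7 at or after LAB50 ends t=7 → clear.
LAB48: starts t=10 at or after LAB50 ends t=7 → clear.
LAB49: starts t=12 at or after LAB50 ends t=7 → clear.

No — it doesn't clash with anything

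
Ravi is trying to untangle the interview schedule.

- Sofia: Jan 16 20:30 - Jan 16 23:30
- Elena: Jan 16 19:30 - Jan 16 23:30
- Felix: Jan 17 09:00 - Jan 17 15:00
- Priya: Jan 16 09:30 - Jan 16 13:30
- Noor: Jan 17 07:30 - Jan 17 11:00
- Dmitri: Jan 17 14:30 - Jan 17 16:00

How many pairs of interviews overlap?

Sorted by start: Priya, Elena, Sofia, Noor, Felix, Dmitri.
Elena starts after Priya ends, so nothing later overlaps Priya either.
Sofia starts before Elena ends → Elena and Sofia overlap.
Noor starts after Elena ends, so nothing later overlaps Elena either.
Noor starts after Sofia ends, so nothing later overlaps Sofia either.
Felix starts before Noor ends → Noor and Felix overlap.
Dmitri starts after Noor ends.
Dmitri starts before Felix ends → Felix and Dmitri overlap.
Overlapping pairs: Dmitri & Felix, Elena & Sofia, Felix & Noor — 3 in total.

3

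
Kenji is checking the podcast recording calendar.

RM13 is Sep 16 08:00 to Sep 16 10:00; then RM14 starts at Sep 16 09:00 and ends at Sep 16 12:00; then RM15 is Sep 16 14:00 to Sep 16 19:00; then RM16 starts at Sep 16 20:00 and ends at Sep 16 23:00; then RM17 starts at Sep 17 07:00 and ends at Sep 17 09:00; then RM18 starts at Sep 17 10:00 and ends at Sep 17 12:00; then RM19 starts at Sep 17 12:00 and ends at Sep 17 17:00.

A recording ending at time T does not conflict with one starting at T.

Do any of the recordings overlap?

Yes

Sorted by start: RM13, RM14, RM15, RM16, RM17, RM18, RM19.
RM14 starts before RM13 ends → RM13 and RM14 overlap.
That's a conflict, so the schedule is not conflict-free.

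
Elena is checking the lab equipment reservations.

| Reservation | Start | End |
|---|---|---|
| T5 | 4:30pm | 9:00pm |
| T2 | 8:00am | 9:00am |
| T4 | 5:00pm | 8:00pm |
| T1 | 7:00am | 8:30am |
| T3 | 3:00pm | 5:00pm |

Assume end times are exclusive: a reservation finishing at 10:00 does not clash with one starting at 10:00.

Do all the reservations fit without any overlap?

No

Sorted by start: T1, T2, T3, T5, T4.
T2 starts before T1 ends → T1 and T2 overlap.
That's a conflict, so the schedule is not conflict-free.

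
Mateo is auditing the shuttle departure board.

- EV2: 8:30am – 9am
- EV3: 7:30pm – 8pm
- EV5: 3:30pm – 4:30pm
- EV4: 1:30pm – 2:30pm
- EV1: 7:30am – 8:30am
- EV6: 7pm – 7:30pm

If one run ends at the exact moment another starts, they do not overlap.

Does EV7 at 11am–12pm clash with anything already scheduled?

No — it doesn't clash with anything

EV1: ends 8:30am at or before EV7 starts 11am → clear.
EV2: ends 9am at or before EV7 starts 11am → clear.
EV4: starts 1:30pm at or after EV7 ends 12pm → clear.
EV5: starts 3:30pm at or after EV7 ends 12pm → clear.
EV6: starts 7pm at or after EV7 ends 12pm → clear.
EV3: starts 7:30pm at or after EV7 ends 12pm → clear.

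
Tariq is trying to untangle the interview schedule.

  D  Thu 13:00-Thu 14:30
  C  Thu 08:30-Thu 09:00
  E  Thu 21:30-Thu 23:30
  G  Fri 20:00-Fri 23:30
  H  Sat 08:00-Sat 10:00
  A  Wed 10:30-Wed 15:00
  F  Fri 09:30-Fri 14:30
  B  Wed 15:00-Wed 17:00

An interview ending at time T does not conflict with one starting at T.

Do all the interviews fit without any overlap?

Sorted by start: A, B, C, D, E, F, G, H.
B starts exactly when A ends (back-to-back, no overlap); A is clear from here.
C starts after B ends; B is clear from here.
D starts after C ends; C is clear from here.
E starts after D ends; D is clear from here.
F starts after E ends; E is clear from here.
G starts after F ends; F is clear from here.
H starts after G ends.
Every pair is clear; the schedule has no overlaps.

Yes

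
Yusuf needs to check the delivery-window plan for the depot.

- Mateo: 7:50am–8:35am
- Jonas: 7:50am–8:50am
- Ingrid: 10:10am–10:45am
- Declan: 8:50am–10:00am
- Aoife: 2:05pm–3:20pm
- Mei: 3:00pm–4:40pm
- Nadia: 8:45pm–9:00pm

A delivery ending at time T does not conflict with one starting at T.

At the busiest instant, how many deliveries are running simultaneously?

Sweep the timeline, counting +1 at each start and −1 at each end (ends before starts at a tie):
7:50am start Jonas → 1
7:50am start Mateo → 2
8:35am end Mateo → 1
8:50am end Jonas → 0
8:50am start Declan → 1
10:00am end Declan → 0
10:10am start Ingrid → 1
10:45am end Ingrid → 0
2:05pm start Aoife → 1
3:00pm start Mei → 2
3:20pm end Aoife → 1
4:40pm end Mei → 0
8:45pm start Nadia → 1
9:00pm end Nadia → 0
Peak is 2, at 7:50am (Jonas, Mateo).

2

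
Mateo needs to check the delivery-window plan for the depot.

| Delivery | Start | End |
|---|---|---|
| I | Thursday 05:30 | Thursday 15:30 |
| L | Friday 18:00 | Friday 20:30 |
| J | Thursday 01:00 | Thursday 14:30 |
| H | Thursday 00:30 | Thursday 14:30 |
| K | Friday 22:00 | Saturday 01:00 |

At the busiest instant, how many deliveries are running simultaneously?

Walk through starts and ends in time order (an end at T is processed before a start at T):
Thursday 00:30 start H → 1
Thursday 01:00 start J → 2
Thursday 05:30 start I → 3
Thursday 14:30 end H → 2
Thursday 14:30 end J → 1
Thursday 15:30 end I → 0
Friday 18:00 start L → 1
Friday 20:30 end L → 0
Friday 22:00 start K → 1
Saturday 01:00 end K → 0
Peak is 3, at Thursday 05:30 (H, I, J).

3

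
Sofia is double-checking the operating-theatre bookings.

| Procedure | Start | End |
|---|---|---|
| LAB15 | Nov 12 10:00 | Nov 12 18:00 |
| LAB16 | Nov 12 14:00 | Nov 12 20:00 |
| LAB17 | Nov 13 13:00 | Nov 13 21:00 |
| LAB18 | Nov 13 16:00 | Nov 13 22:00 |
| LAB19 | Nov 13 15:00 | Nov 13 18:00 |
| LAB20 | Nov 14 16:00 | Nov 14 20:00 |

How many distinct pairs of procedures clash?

Check each pair: they overlap iff neither finishes before the other starts.
Sorted by start: LAB15, LAB16, LAB17, LAB19, LAB18, LAB20.
LAB16 starts before LAB15 ends → LAB15 and LAB16 overlap.
LAB17 starts after LAB15 ends — done with LAB15.
LAB17 starts after LAB16 ends — done with LAB16.
LAB19 starts before LAB17 ends → LAB17 and LAB19 overlap.
LAB18 starts before LAB17 ends → LAB17 and LAB18 overlap.
LAB20 starts after LAB17 ends.
LAB18 starts before LAB19 ends → LAB19 and LAB18 overlap.
LAB20 starts after LAB19 ends.
LAB20 starts after LAB18 ends.
Overlapping pairs: LAB15 & LAB16, LAB17 & LAB18, LAB17 & LAB19, LAB18 & LAB19 — 4 in total.

4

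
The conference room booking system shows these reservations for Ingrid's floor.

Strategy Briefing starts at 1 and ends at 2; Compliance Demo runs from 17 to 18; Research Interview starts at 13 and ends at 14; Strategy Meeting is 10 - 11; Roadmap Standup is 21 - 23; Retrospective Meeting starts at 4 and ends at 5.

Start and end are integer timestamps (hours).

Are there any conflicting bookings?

No

Sorted by start: Strategy Briefing, Retrospective Meeting, Strategy Meeting, Research Interview, Compliance Demo, Roadmap Standup.
Retrospective Meeting starts after Strategy Briefing ends, so nothing later overlaps Strategy Briefing either.
Strategy Meeting starts after Retrospective Meeting ends, so nothing later overlaps Retrospective Meeting either.
Research Interview starts after Strategy Meeting ends, so nothing later overlaps Strategy Meeting either.
Compliance Demo starts after Research Interview ends, so nothing later overlaps Research Interview either.
Roadmap Standup starts after Compliance Demo ends.
Every pair is clear; the schedule has no overlaps.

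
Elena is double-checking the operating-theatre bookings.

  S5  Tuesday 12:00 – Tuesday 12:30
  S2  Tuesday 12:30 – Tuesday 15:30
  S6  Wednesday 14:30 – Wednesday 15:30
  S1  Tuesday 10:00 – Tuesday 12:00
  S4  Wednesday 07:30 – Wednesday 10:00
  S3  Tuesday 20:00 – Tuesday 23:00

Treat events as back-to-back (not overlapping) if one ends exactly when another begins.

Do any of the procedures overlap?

Sorted by start: S1, S5, S2, S3, S4, S6.
S5 starts exactly when S1 ends (back-to-back, no overlap), so nothing later overlaps S1 either.
S2 starts exactly when S5 ends (back-to-back, no overlap), so nothing later overlaps S5 either.
S3 starts after S2 ends, so nothing later overlaps S2 either.
S4 starts after S3 ends, so nothing later overlaps S3 either.
S6 starts after S4 ends.
Every pair is clear; the schedule has no overlaps.

No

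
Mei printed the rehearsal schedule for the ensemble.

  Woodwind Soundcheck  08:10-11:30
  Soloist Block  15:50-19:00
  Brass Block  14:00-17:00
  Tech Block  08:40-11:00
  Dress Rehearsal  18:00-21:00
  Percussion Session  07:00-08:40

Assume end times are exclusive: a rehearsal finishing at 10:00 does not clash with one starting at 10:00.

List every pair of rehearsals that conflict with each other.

Two intervals overlap when each starts before the other ends.
Sorted by start: Percussion Session, Woodwind Soundcheck, Tech Block, Brass Block, Soloist Block, Dress Rehearsal.
Woodwind Soundcheck starts before Percussion Session ends → Percussion Session and Woodwind Soundcheck overlap.
Tech Block starts exactly when Percussion Session ends (back-to-back, no overlap); Percussion Session is clear from here.
Tech Block starts before Woodwind Soundcheck ends → Woodwind Soundcheck and Tech Block overlap.
Brass Block starts after Woodwind Soundcheck ends; Woodwind Soundcheck is clear from here.
Brass Block starts after Tech Block ends; Tech Block is clear from here.
Soloist Block starts before Brass Block ends → Brass Block and Soloist Block overlap.
Dress Rehearsal starts after Brass Block ends.
Dress Rehearsal starts before Soloist Block ends → Soloist Block and Dress Rehearsal overlap.

Brass Block & Soloist Block, Dress Rehearsal & Soloist Block, Percussion Session & Woodwind Soundcheck, Tech Block & Woodwind Soundcheck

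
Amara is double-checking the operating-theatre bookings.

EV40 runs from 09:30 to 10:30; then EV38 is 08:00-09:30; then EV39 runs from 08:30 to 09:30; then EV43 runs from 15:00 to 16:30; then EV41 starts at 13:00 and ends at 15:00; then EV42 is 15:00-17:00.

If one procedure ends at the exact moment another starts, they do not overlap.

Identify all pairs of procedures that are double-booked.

Sorted by start: EV38, EV39, EV40, EV41, EV42, EV43.
EV39 starts before EV38 ends → EV38 and EV39 overlap.
EV40 starts exactly when EV38 ends (back-to-back, no overlap) — done with EV38.
EV40 starts exactly when EV39 ends (back-to-back, no overlap) — done with EV39.
EV41 starts after EV40 ends — done with EV40.
EV42 starts exactly when EV41 ends (back-to-back, no overlap) — done with EV41.
EV43 starts before EV42 ends → EV42 and EV43 overlap.

EV38 & EV39, EV42 & EV43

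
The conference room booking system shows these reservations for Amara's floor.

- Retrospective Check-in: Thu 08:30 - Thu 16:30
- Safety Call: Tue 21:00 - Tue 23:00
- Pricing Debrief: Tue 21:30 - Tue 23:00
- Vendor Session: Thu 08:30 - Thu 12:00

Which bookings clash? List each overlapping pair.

Pricing Debrief & Safety Call, Retrospective Check-in & Vendor Session

Sorted by start: Safety Call, Pricing Debrief, Retrospective Check-in, Vendor Session.
Pricing Debrief starts before Safety Call ends → Safety Call and Pricing Debrief overlap.
Retrospective Check-in starts after Safety Call ends — done with Safety Call.
Retrospective Check-in starts after Pricing Debrief ends — done with Pricing Debrief.
Vendor Session starts before Retrospective Check-in ends → Retrospective Check-in and Vendor Session overlap.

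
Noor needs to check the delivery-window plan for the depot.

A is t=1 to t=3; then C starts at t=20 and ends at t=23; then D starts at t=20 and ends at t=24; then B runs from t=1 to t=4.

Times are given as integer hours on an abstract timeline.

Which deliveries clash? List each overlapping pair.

A & B, C & D

Sorted by start: A, B, C, D.
B starts before A ends → A and B overlap.
C starts after A ends, so A has no further overlaps.
C starts after B ends, so B has no further overlaps.
D starts before C ends → C and D overlap.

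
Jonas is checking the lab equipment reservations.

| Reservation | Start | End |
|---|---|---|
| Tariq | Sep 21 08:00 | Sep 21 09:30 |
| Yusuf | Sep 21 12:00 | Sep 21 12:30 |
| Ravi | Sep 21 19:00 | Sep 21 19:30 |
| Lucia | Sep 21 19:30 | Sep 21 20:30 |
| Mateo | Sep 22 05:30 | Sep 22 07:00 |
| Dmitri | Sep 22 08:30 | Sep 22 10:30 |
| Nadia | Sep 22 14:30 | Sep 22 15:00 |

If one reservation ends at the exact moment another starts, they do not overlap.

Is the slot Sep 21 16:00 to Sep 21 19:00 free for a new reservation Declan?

Yes — the slot is free

Tariq: ends Sep 21 09:30 at or before Declan starts Sep 21 16:00 → clear.
Yusuf: ends Sep 21 12:30 at or before Declan starts Sep 21 16:00 → clear.
Ravi: starts Sep 21 19:00 at or after Declan ends Sep 21 19:00 → clear.
Lucia: starts Sep 21 19:30 at or after Declan ends Sep 21 19:00 → clear.
Mateo: starts Sep 22 05:30 at or after Declan ends Sep 21 19:00 → clear.
Dmitri: starts Sep 22 08:30 at or after Declan ends Sep 21 19:00 → clear.
Nadia: starts Sep 22 14:30 at or after Declan ends Sep 21 19:00 → clear.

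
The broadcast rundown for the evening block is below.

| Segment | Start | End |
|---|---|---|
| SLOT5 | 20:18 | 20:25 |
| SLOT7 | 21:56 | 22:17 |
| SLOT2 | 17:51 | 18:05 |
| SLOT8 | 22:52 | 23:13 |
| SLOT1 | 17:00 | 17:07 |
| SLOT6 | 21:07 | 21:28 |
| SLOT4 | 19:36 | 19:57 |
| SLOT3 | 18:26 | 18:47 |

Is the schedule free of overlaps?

Sorted by start: SLOT1, SLOT2, SLOT3, SLOT4, SLOT5, SLOT6, SLOT7, SLOT8.
SLOT2 starts after SLOT1 ends — done with SLOT1.
SLOT3 starts after SLOT2 ends — done with SLOT2.
SLOT4 starts after SLOT3 ends — done with SLOT3.
SLOT5 starts after SLOT4 ends — done with SLOT4.
SLOT6 starts after SLOT5 ends — done with SLOT5.
SLOT7 starts after SLOT6 ends — done with SLOT6.
SLOT8 starts after SLOT7 ends.
Every pair is clear; the schedule has no overlaps.

Yes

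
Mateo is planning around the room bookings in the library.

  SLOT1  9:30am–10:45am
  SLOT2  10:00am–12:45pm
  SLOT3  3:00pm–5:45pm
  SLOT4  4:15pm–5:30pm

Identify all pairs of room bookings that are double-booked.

SLOT1 & SLOT2, SLOT3 & SLOT4

Check each pair: they overlap iff neither finishes before the other starts.
Sorted by start: SLOT1, SLOT2, SLOT3, SLOT4.
SLOT2 starts before SLOT1 ends → SLOT1 and SLOT2 overlap.
SLOT3 starts after SLOT1 ends; SLOT1 is clear from here.
SLOT3 starts after SLOT2 ends; SLOT2 is clear from here.
SLOT4 starts before SLOT3 ends → SLOT3 and SLOT4 overlap.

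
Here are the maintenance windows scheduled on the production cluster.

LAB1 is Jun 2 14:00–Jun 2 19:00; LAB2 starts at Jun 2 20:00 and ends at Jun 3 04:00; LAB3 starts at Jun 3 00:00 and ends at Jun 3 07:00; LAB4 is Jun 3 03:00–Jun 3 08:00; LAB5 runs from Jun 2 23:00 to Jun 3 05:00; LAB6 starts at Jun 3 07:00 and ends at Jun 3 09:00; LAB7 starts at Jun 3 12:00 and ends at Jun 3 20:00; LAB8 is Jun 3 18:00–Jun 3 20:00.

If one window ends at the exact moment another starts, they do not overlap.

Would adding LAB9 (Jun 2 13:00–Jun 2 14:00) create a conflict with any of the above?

No — it doesn't clash with anything

LAB1: starts Jun 2 14:00 at or after LAB9 ends Jun 2 14:00 → clear.
LAB2: starts Jun 2 20:00 at or after LAB9 ends Jun 2 14:00 → clear.
LAB5: starts Jun 2 23:00 at or after LAB9 ends Jun 2 14:00 → clear.
LAB3: starts Jun 3 00:00 at or after LAB9 ends Jun 2 14:00 → clear.
LAB4: starts Jun 3 03:00 at or after LAB9 ends Jun 2 14:00 → clear.
LAB6: starts Jun 3 07:00 at or after LAB9 ends Jun 2 14:00 → clear.
LAB7: starts Jun 3 12:00 at or after LAB9 ends Jun 2 14:00 → clear.
LAB8: starts Jun 3 18:00 at or after LAB9 ends Jun 2 14:00 → clear.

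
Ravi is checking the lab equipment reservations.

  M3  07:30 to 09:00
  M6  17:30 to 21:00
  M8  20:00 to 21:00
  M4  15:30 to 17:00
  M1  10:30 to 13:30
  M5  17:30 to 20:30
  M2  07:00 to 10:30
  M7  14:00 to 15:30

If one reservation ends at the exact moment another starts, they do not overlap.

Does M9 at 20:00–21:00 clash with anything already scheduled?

M2: ends 10:30 at or before M9 starts 20:00 → clear.
M3: ends 09:00 at or before M9 starts 20:00 → clear.
M1: ends 13:30 at or before M9 starts 20:00 → clear.
M7: ends 15:30 at or before M9 starts 20:00 → clear.
M4: ends 17:00 at or before M9 starts 20:00 → clear.
M5: starts 17:30 before M9 ends 21:00, and ends 20:30 after M9 starts 20:00 → overlap.
M6: starts 17:30 before M9 ends 21:00, and ends 21:00 after M9 starts 20:00 → overlap.
M8: starts 20:00 before M9 ends 21:00, and ends 21:00 after M9 starts 20:00 → overlap.
M9 overlaps M5, M6, M8.

Yes — it overlaps M5, M6, M8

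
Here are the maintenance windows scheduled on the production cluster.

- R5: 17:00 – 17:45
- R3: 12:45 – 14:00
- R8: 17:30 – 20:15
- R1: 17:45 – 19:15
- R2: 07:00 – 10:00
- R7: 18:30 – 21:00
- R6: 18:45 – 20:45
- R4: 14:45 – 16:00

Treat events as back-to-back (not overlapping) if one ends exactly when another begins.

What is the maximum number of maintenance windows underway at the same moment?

4

Sweep the timeline, counting +1 at each start and −1 at each end (ends before starts at a tie):
07:00 start R2 → 1
10:00 end R2 → 0
12:45 start R3 → 1
14:00 end R3 → 0
14:45 start R4 → 1
16:00 end R4 → 0
17:00 start R5 → 1
17:30 start R8 → 2
17:45 end R5 → 1
17:45 start R1 → 2
18:30 start R7 → 3
18:45 start R6 → 4
19:15 end R1 → 3
20:15 end R8 → 2
20:45 end R6 → 1
21:00 end R7 → 0
Peak is 4, at 18:45 (R1, R6, R7, R8).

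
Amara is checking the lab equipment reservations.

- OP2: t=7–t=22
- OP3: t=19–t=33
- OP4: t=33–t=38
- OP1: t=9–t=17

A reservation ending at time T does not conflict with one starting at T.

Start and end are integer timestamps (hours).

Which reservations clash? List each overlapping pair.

OP1 & OP2, OP2 & OP3

Sorted by start: OP2, OP1, OP3, OP4.
OP1 starts before OP2 ends → OP2 and OP1 overlap.
OP3 starts before OP2 ends → OP2 and OP3 overlap.
OP4 starts after OP2 ends.
OP3 starts after OP1 ends, so nothing later overlaps OP1 either.
OP4 starts exactly when OP3 ends (back-to-back, no overlap).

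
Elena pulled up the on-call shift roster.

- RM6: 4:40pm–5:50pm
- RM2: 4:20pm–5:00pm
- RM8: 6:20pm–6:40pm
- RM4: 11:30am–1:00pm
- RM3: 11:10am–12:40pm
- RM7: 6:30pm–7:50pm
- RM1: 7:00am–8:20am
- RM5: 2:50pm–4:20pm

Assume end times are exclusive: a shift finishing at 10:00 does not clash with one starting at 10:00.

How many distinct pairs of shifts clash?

3

Sorted by start: RM1, RM3, RM4, RM5, RM2, RM6, RM8, RM7.
RM3 starts after RM1 ends, so RM1 has no further overlaps.
RM4 starts before RM3 ends → RM3 and RM4 overlap.
RM5 starts after RM3 ends, so RM3 has no further overlaps.
RM5 starts after RM4 ends, so RM4 has no further overlaps.
RM2 starts exactly when RM5 ends (back-to-back, no overlap), so RM5 has no further overlaps.
RM6 starts before RM2 ends → RM2 and RM6 overlap.
RM8 starts after RM2 ends, so RM2 has no further overlaps.
RM8 starts after RM6 ends, so RM6 has no further overlaps.
RM7 starts before RM8 ends → RM8 and RM7 overlap.
Overlapping pairs: RM2 & RM6, RM3 & RM4, RM7 & RM8 — 3 in total.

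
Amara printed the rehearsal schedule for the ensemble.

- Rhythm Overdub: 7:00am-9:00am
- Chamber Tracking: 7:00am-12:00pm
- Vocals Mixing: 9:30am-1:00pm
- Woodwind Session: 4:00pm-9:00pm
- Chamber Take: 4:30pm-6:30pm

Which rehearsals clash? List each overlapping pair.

Check each pair: they overlap iff neither finishes before the other starts.
Sorted by start: Rhythm Overdub, Chamber Tracking, Vocals Mixing, Woodwind Session, Chamber Take.
Chamber Tracking starts before Rhythm Overdub ends → Rhythm Overdub and Chamber Tracking overlap.
Vocals Mixing starts after Rhythm Overdub ends, so Rhythm Overdub has no further overlaps.
Vocals Mixing starts before Chamber Tracking ends → Chamber Tracking and Vocals Mixing overlap.
Woodwind Session starts after Chamber Tracking ends, so Chamber Tracking has no further overlaps.
Woodwind Session starts after Vocals Mixing ends, so Vocals Mixing has no further overlaps.
Chamber Take starts before Woodwind Session ends → Woodwind Session and Chamber Take overlap.

Chamber Take & Woodwind Session, Chamber Tracking & Rhythm Overdub, Chamber Tracking & Vocals Mixing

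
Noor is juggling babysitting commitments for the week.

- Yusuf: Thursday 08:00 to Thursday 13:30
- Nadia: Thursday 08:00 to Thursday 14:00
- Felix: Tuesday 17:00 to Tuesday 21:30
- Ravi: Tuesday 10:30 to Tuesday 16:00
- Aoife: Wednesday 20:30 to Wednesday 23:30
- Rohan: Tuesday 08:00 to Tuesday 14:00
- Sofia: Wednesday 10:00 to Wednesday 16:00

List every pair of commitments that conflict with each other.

Sorted by start: Rohan, Ravi, Felix, Sofia, Aoife, Yusuf, Nadia.
Ravi starts before Rohan ends → Rohan and Ravi overlap.
Felix starts after Rohan ends, so Rohan has no further overlaps.
Felix starts after Ravi ends, so Ravi has no further overlaps.
Sofia starts after Felix ends, so Felix has no further overlaps.
Aoife starts after Sofia ends, so Sofia has no further overlaps.
Yusuf starts after Aoife ends, so Aoife has no further overlaps.
Nadia starts before Yusuf ends → Yusuf and Nadia overlap.

Nadia & Yusuf, Ravi & Rohan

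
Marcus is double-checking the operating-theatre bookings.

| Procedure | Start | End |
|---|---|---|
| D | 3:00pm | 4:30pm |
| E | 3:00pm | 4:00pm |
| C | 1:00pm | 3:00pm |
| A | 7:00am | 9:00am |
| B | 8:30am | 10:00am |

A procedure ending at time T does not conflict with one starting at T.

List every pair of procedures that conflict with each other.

A & B, D & E

Two intervals overlap when each starts before the other ends.
Sorted by start: A, B, C, D, E.
B starts before A ends → A and B overlap.
C starts after A ends, so nothing later overlaps A either.
C starts after B ends, so nothing later overlaps B either.
D starts exactly when C ends (back-to-back, no overlap), so nothing later overlaps C either.
E starts before D ends → D and E overlap.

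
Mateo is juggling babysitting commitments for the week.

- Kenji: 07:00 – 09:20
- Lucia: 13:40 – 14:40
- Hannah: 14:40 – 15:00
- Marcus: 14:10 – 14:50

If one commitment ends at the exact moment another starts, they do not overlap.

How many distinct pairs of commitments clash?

Sorted by start: Kenji, Lucia, Marcus, Hannah.
Lucia starts after Kenji ends, so Kenji has no further overlaps.
Marcus starts before Lucia ends → Lucia and Marcus overlap.
Hannah starts exactly when Lucia ends (back-to-back, no overlap).
Hannah starts before Marcus ends → Marcus and Hannah overlap.
Overlapping pairs: Hannah & Marcus, Lucia & Marcus — 2 in total.

2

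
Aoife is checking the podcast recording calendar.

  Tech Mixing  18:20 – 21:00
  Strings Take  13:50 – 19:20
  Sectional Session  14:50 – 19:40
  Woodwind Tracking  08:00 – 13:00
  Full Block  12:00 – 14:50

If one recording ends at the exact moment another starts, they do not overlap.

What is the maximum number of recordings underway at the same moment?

3

Walk through starts and ends in time order (an end at T is processed before a start at T):
08:00 start Woodwind Tracking → 1
12:00 start Full Block → 2
13:00 end Woodwind Tracking → 1
13:50 start Strings Take → 2
14:50 end Full Block → 1
14:50 start Sectional Session → 2
18:20 start Tech Mixing → 3
19:20 end Strings Take → 2
19:40 end Sectional Session → 1
21:00 end Tech Mixing → 0
Peak is 3, at 18:20 (Sectional Session, Strings Take, Tech Mixing).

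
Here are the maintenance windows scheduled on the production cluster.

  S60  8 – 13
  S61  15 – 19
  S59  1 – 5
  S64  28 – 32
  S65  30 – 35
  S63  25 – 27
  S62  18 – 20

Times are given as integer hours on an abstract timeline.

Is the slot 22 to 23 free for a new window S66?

Yes — the slot is free

S59: ends 5 at or before S66 starts 22 → clear.
S60: ends 13 at or before S66 starts 22 → clear.
S61: ends 19 at or before S66 starts 22 → clear.
S62: ends 20 at or before S66 starts 22 → clear.
S63: starts 25 at or after S66 ends 23 → clear.
S64: starts 28 at or after S66 ends 23 → clear.
S65: starts 30 at or after S66 ends 23 → clear.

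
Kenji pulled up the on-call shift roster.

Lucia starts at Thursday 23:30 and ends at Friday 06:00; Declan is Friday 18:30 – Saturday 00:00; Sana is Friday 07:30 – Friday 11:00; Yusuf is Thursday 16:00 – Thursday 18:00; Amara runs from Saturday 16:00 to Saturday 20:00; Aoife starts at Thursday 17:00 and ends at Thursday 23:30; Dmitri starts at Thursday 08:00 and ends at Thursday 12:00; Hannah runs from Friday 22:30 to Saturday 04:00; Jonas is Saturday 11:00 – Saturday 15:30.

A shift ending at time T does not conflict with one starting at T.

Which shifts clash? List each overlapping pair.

Sorted by start: Dmitri, Yusuf, Aoife, Lucia, Sana, Declan, Hannah, Jonas, Amara.
Yusuf starts after Dmitri ends, so Dmitri has no further overlaps.
Aoife starts before Yusuf ends → Yusuf and Aoife overlap.
Lucia starts after Yusuf ends, so Yusuf has no further overlaps.
Lucia starts exactly when Aoife ends (back-to-back, no overlap), so Aoife has no further overlaps.
Sana starts after Lucia ends, so Lucia has no further overlaps.
Declan starts after Sana ends, so Sana has no further overlaps.
Hannah starts before Declan ends → Declan and Hannah overlap.
Jonas starts after Declan ends, so Declan has no further overlaps.
Jonas starts after Hannah ends, so Hannah has no further overlaps.
Amara starts after Jonas ends.

Aoife & Yusuf, Declan & Hannah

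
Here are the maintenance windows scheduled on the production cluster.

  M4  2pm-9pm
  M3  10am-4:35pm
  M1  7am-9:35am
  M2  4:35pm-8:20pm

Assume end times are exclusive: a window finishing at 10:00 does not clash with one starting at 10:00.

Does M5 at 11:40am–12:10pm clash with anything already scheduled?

Yes — it overlaps M3

M1: ends 9:35am at or before M5 starts 11:40am → clear.
M3: starts 10am before M5 ends 12:10pm, and ends 4:35pm after M5 starts 11:40am → overlap.
M4: starts 2pm at or after M5 ends 12:10pm → clear.
M2: starts 4:35pm at or after M5 ends 12:10pm → clear.
M5 overlaps M3.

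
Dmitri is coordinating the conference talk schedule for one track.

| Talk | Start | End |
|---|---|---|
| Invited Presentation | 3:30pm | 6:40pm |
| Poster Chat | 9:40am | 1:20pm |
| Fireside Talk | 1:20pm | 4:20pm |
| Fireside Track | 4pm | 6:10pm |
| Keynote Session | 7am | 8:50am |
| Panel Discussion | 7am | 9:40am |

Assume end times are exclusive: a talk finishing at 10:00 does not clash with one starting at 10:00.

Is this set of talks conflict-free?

Sorted by start: Keynote Session, Panel Discussion, Poster Chat, Fireside Talk, Invited Presentation, Fireside Track.
Panel Discussion starts before Keynote Session ends → Keynote Session and Panel Discussion overlap.
That's a conflict, so the schedule is not conflict-free.

No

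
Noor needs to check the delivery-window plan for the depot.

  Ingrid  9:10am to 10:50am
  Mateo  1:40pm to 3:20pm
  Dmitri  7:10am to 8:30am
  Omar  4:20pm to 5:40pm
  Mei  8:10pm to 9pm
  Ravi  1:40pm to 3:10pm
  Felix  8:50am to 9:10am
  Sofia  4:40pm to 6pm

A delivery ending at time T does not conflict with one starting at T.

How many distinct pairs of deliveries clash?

Sorted by start: Dmitri, Felix, Ingrid, Mateo, Ravi, Omar, Sofia, Mei.
Felix starts after Dmitri ends — done with Dmitri.
Ingrid starts exactly when Felix ends (back-to-back, no overlap) — done with Felix.
Mateo starts after Ingrid ends — done with Ingrid.
Ravi starts before Mateo ends → Mateo and Ravi overlap.
Omar starts after Mateo ends — done with Mateo.
Omar starts after Ravi ends — done with Ravi.
Sofia starts before Omar ends → Omar and Sofia overlap.
Mei starts after Omar ends.
Mei starts after Sofia ends.
Overlapping pairs: Mateo & Ravi, Omar & Sofia — 2 in total.

2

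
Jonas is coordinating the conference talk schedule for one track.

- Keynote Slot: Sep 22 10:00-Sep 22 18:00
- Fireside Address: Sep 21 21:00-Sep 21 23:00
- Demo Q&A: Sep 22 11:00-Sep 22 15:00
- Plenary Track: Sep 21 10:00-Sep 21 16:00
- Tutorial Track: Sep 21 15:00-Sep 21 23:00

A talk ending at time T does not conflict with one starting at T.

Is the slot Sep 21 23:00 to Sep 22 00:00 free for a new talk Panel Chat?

Yes — the slot is free

Plenary Track: ends Sep 21 16:00 at or before Panel Chat starts Sep 21 23:00 → clear.
Tutorial Track: ends Sep 21 23:00 at or before Panel Chat starts Sep 21 23:00 → clear.
Fireside Address: ends Sep 21 23:00 at or before Panel Chat starts Sep 21 23:00 → clear.
Keynote Slot: starts Sep 22 10:00 at or after Panel Chat ends Sep 22 00:00 → clear.
Demo Q&A: starts Sep 22 11:00 at or after Panel Chat ends Sep 22 00:00 → clear.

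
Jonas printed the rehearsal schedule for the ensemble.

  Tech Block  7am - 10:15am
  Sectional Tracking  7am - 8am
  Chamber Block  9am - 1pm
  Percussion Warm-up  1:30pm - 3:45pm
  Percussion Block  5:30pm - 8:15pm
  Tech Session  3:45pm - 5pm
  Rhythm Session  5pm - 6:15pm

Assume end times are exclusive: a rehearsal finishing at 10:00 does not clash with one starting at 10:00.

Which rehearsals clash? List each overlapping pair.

Sorted by start: Tech Block, Sectional Tracking, Chamber Block, Percussion Warm-up, Tech Session, Rhythm Session, Percussion Block.
Sectional Tracking starts before Tech Block ends → Tech Block and Sectional Tracking overlap.
Chamber Block starts before Tech Block ends → Tech Block and Chamber Block overlap.
Percussion Warm-up starts after Tech Block ends, so Tech Block has no further overlaps.
Chamber Block starts after Sectional Tracking ends, so Sectional Tracking has no further overlaps.
Percussion Warm-up starts after Chamber Block ends, so Chamber Block has no further overlaps.
Tech Session starts exactly when Percussion Warm-up ends (back-to-back, no overlap), so Percussion Warm-up has no further overlaps.
Rhythm Session starts exactly when Tech Session ends (back-to-back, no overlap), so Tech Session has no further overlaps.
Percussion Block starts before Rhythm Session ends → Rhythm Session and Percussion Block overlap.

Chamber Block & Tech Block, Percussion Block & Rhythm Session, Sectional Tracking & Tech Block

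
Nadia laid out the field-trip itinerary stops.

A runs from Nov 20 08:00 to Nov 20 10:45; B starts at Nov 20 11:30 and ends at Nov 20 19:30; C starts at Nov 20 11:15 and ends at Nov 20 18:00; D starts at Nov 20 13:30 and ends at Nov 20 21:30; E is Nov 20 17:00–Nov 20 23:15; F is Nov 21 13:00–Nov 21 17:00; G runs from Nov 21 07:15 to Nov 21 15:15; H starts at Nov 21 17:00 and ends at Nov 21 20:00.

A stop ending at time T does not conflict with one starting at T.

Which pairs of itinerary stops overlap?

Sorted by start: A, C, B, D, E, G, F, H.
C starts after A ends — done with A.
B starts before C ends → C and B overlap.
D starts before C ends → C and D overlap.
E starts before C ends → C and E overlap.
G starts after C ends — done with C.
D starts before B ends → B and D overlap.
E starts before B ends → B and E overlap.
G starts after B ends — done with B.
E starts before D ends → D and E overlap.
G starts after D ends — done with D.
G starts after E ends — done with E.
F starts before G ends → G and F overlap.
H starts after G ends.
H starts exactly when F ends (back-to-back, no overlap).

B & C, B & D, B & E, C & D, C & E, D & E, F & G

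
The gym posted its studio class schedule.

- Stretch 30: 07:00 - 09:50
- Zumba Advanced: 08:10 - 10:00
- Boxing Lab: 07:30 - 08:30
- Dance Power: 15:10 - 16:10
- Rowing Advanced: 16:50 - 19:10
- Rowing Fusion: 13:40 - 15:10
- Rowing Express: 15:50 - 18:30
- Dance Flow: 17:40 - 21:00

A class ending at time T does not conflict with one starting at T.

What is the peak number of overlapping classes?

Walk through starts and ends in time order (an end at T is processed before a start at T):
07:00 start Stretch 30 → 1
07:30 start Boxing Lab → 2
08:10 start Zumba Advanced → 3
08:30 end Boxing Lab → 2
09:50 end Stretch 30 → 1
10:00 end Zumba Advanced → 0
13:40 start Rowing Fusion → 1
15:10 end Rowing Fusion → 0
15:10 start Dance Power → 1
15:50 start Rowing Express → 2
16:10 end Dance Power → 1
16:50 start Rowing Advanced → 2
17:40 start Dance Flow → 3
18:30 end Rowing Express → 2
19:10 end Rowing Advanced → 1
21:00 end Dance Flow → 0
Peak is 3, at 08:10 (Boxing Lab, Stretch 30, Zumba Advanced).

3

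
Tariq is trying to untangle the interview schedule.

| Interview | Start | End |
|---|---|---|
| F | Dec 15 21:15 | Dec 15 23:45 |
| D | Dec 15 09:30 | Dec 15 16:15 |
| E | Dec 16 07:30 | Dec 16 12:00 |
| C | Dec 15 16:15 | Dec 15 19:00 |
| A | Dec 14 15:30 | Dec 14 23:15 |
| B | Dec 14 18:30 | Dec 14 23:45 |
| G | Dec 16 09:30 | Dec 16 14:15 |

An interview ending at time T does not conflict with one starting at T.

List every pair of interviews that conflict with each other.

A & B, E & G

Two intervals overlap when each starts before the other ends.
Sorted by start: A, B, D, C, F, E, G.
B starts before A ends → A and B overlap.
D starts after A ends, so nothing later overlaps A either.
D starts after B ends, so nothing later overlaps B either.
C starts exactly when D ends (back-to-back, no overlap), so nothing later overlaps D either.
F starts after C ends, so nothing later overlaps C either.
E starts after F ends, so nothing later overlaps F either.
G starts before E ends → E and G overlap.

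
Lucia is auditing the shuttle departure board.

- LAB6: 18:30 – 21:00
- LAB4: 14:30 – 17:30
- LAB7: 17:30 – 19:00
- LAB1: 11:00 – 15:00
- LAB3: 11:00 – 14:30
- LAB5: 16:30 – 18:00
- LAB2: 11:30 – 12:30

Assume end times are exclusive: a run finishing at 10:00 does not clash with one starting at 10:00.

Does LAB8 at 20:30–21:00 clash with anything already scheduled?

Yes — it overlaps LAB6

LAB1: ends 15:00 at or before LAB8 starts 20:30 → clear.
LAB3: ends 14:30 at or before LAB8 starts 20:30 → clear.
LAB2: ends 12:30 at or before LAB8 starts 20:30 → clear.
LAB4: ends 17:30 at or before LAB8 starts 20:30 → clear.
LAB5: ends 18:00 at or before LAB8 starts 20:30 → clear.
LAB7: ends 19:00 at or before LAB8 starts 20:30 → clear.
LAB6: starts 18:30 before LAB8 ends 21:00, and ends 21:00 after LAB8 starts 20:30 → overlap.
LAB8 overlaps LAB6.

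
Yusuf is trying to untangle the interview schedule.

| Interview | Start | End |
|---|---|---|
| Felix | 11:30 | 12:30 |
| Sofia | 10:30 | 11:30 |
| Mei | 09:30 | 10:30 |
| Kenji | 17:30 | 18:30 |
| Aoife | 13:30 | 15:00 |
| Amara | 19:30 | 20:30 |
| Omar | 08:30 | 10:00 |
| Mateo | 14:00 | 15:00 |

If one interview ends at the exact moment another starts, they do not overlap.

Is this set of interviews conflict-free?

No

Sorted by start: Omar, Mei, Sofia, Felix, Aoife, Mateo, Kenji, Amara.
Mei starts before Omar ends → Omar and Mei overlap.
That's a conflict, so the schedule is not conflict-free.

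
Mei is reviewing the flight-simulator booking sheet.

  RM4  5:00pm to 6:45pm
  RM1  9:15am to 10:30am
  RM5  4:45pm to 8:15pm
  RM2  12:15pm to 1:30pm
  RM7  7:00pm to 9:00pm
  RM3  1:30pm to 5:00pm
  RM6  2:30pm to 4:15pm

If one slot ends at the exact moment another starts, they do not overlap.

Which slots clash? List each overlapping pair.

Sorted by start: RM1, RM2, RM3, RM6, RM5, RM4, RM7.
RM2 starts after RM1 ends, so RM1 has no further overlaps.
RM3 starts exactly when RM2 ends (back-to-back, no overlap), so RM2 has no further overlaps.
RM6 starts before RM3 ends → RM3 and RM6 overlap.
RM5 starts before RM3 ends → RM3 and RM5 overlap.
RM4 starts exactly when RM3 ends (back-to-back, no overlap), so RM3 has no further overlaps.
RM5 starts after RM6 ends, so RM6 has no further overlaps.
RM4 starts before RM5 ends → RM5 and RM4 overlap.
RM7 starts before RM5 ends → RM5 and RM7 overlap.
RM7 starts after RM4 ends.

RM3 & RM5, RM3 & RM6, RM4 & RM5, RM5 & RM7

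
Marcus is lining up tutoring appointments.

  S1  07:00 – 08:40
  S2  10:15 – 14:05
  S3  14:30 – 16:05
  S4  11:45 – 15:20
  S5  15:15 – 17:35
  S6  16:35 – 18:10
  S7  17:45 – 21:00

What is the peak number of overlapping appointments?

Sort all start/end points and keep a running count:
07:00 start S1 → 1
08:40 end S1 → 0
10:15 start S2 → 1
11:45 start S4 → 2
14:05 end S2 → 1
14:30 start S3 → 2
15:15 start S5 → 3
15:20 end S4 → 2
16:05 end S3 → 1
16:35 start S6 → 2
17:35 end S5 → 1
17:45 start S7 → 2
18:10 end S6 → 1
21:00 end S7 → 0
Peak is 3, at 15:15 (S3, S4, S5).

3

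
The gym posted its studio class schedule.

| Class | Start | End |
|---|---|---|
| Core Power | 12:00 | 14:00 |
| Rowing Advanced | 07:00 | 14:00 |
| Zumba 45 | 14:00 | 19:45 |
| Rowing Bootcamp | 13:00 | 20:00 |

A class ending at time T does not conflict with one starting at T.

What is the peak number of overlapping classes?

3

Walk through starts and ends in time order (an end at T is processed before a start at T):
07:00 start Rowing Advanced → 1
12:00 start Core Power → 2
13:00 start Rowing Bootcamp → 3
14:00 end Core Power → 2
14:00 end Rowing Advanced → 1
14:00 start Zumba 45 → 2
19:45 end Zumba 45 → 1
20:00 end Rowing Bootcamp → 0
Peak is 3, at 13:00 (Core Power, Rowing Advanced, Rowing Bootcamp).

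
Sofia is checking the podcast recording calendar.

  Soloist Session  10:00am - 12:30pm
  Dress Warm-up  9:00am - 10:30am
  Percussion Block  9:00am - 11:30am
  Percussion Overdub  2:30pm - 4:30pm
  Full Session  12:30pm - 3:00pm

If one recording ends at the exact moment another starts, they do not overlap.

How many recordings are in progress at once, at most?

Sweep the timeline, counting +1 at each start and −1 at each end (ends before starts at a tie):
9:00am start Dress Warm-up → 1
9:00am start Percussion Block → 2
10:00am start Soloist Session → 3
10:30am end Dress Warm-up → 2
11:30am end Percussion Block → 1
12:30pm end Soloist Session → 0
12:30pm start Full Session → 1
2:30pm start Percussion Overdub → 2
3:00pm end Full Session → 1
4:30pm end Percussion Overdub → 0
Peak is 3, at 10:00am (Dress Warm-up, Percussion Block, Soloist Session).

3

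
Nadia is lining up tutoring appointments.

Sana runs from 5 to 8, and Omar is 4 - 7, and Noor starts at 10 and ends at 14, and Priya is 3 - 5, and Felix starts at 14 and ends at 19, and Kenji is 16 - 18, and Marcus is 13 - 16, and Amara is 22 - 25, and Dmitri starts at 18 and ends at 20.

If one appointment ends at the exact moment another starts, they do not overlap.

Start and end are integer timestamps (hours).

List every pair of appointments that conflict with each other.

Sorted by start: Priya, Omar, Sana, Noor, Marcus, Felix, Kenji, Dmitri, Amara.
Omar starts before Priya ends → Priya and Omar overlap.
Sana starts exactly when Priya ends (back-to-back, no overlap) — done with Priya.
Sana starts before Omar ends → Omar and Sana overlap.
Noor starts after Omar ends — done with Omar.
Noor starts after Sana ends — done with Sana.
Marcus starts before Noor ends → Noor and Marcus overlap.
Felix starts exactly when Noor ends (back-to-back, no overlap) — done with Noor.
Felix starts before Marcus ends → Marcus and Felix overlap.
Kenji starts exactly when Marcus ends (back-to-back, no overlap) — done with Marcus.
Kenji starts before Felix ends → Felix and Kenji overlap.
Dmitri starts before Felix ends → Felix and Dmitri overlap.
Amara starts after Felix ends.
Dmitri starts exactly when Kenji ends (back-to-back, no overlap) — done with Kenji.
Amara starts after Dmitri ends.

Dmitri & Felix, Felix & Kenji, Felix & Marcus, Marcus & Noor, Omar & Priya, Omar & Sana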